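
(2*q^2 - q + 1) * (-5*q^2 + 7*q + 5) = -10*q^4 + 19*q^3 - 2*q^2 + 2*q + 5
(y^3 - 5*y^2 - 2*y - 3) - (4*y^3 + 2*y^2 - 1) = -3*y^3 - 7*y^2 - 2*y - 2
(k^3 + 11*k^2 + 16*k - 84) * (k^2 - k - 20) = k^5 + 10*k^4 - 15*k^3 - 320*k^2 - 236*k + 1680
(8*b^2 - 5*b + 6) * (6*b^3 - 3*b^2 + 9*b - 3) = 48*b^5 - 54*b^4 + 123*b^3 - 87*b^2 + 69*b - 18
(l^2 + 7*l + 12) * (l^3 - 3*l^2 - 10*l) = l^5 + 4*l^4 - 19*l^3 - 106*l^2 - 120*l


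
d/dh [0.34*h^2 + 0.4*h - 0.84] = 0.68*h + 0.4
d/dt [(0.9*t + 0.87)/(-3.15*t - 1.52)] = (4.323375*t + 2.0862)/(3.15*t + 1.52)^3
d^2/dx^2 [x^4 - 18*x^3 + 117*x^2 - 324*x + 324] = 12*x^2 - 108*x + 234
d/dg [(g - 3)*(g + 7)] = 2*g + 4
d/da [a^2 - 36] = 2*a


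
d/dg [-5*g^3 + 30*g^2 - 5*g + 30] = -15*g^2 + 60*g - 5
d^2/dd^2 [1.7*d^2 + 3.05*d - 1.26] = 3.40000000000000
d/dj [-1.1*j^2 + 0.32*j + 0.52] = 0.32 - 2.2*j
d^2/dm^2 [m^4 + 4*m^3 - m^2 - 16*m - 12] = 12*m^2 + 24*m - 2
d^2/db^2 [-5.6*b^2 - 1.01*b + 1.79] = -11.2000000000000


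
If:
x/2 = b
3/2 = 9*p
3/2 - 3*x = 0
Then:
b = 1/4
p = 1/6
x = 1/2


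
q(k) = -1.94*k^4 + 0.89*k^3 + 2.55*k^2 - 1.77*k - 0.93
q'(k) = -7.76*k^3 + 2.67*k^2 + 5.1*k - 1.77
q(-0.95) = 0.71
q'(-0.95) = 2.45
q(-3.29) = -226.49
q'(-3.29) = 286.69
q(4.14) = -471.31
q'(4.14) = -485.53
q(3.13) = -140.40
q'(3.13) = -197.60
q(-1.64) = -9.13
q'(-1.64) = 31.28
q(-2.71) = -99.75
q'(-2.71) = 158.46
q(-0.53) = 0.44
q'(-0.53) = -2.57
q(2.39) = -41.74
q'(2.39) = -80.27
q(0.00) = -0.93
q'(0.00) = -1.77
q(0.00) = -0.93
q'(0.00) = -1.77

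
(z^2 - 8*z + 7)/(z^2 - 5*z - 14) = (z - 1)/(z + 2)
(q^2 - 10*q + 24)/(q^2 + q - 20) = (q - 6)/(q + 5)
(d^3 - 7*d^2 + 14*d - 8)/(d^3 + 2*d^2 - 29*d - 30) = (d^3 - 7*d^2 + 14*d - 8)/(d^3 + 2*d^2 - 29*d - 30)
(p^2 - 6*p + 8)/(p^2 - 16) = (p - 2)/(p + 4)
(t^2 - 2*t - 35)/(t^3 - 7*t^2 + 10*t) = (t^2 - 2*t - 35)/(t*(t^2 - 7*t + 10))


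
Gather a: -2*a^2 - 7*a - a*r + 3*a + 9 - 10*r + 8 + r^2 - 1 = -2*a^2 + a*(-r - 4) + r^2 - 10*r + 16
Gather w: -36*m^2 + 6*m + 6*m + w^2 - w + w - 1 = -36*m^2 + 12*m + w^2 - 1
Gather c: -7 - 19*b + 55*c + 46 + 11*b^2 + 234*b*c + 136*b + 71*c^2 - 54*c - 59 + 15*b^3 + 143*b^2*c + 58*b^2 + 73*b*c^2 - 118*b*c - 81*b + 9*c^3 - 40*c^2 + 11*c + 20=15*b^3 + 69*b^2 + 36*b + 9*c^3 + c^2*(73*b + 31) + c*(143*b^2 + 116*b + 12)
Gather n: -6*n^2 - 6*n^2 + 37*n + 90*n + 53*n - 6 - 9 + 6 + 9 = -12*n^2 + 180*n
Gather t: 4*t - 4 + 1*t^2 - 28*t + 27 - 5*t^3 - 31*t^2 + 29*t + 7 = -5*t^3 - 30*t^2 + 5*t + 30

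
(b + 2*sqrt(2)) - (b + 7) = -7 + 2*sqrt(2)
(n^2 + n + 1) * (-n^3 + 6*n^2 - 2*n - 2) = -n^5 + 5*n^4 + 3*n^3 + 2*n^2 - 4*n - 2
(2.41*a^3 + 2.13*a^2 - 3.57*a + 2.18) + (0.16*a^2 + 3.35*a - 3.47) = 2.41*a^3 + 2.29*a^2 - 0.22*a - 1.29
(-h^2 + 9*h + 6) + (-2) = -h^2 + 9*h + 4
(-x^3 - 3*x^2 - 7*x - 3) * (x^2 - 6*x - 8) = -x^5 + 3*x^4 + 19*x^3 + 63*x^2 + 74*x + 24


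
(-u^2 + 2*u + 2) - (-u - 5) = -u^2 + 3*u + 7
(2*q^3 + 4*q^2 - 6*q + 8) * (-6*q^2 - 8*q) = -12*q^5 - 40*q^4 + 4*q^3 - 64*q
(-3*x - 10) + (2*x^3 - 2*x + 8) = 2*x^3 - 5*x - 2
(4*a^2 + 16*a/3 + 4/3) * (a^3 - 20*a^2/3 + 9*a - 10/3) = 4*a^5 - 64*a^4/3 + 16*a^3/9 + 232*a^2/9 - 52*a/9 - 40/9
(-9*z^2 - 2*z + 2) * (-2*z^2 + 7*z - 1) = 18*z^4 - 59*z^3 - 9*z^2 + 16*z - 2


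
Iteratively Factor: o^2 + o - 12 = (o - 3)*(o + 4)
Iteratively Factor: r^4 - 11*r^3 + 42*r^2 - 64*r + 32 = (r - 4)*(r^3 - 7*r^2 + 14*r - 8) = (r - 4)^2*(r^2 - 3*r + 2) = (r - 4)^2*(r - 1)*(r - 2)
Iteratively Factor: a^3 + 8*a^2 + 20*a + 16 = (a + 4)*(a^2 + 4*a + 4) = (a + 2)*(a + 4)*(a + 2)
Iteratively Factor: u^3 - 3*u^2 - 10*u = (u + 2)*(u^2 - 5*u) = u*(u + 2)*(u - 5)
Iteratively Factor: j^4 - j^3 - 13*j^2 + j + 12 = (j - 4)*(j^3 + 3*j^2 - j - 3) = (j - 4)*(j + 3)*(j^2 - 1) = (j - 4)*(j - 1)*(j + 3)*(j + 1)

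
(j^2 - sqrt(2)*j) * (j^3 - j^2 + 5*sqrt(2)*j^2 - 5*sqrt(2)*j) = j^5 - j^4 + 4*sqrt(2)*j^4 - 10*j^3 - 4*sqrt(2)*j^3 + 10*j^2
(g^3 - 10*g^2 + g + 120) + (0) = g^3 - 10*g^2 + g + 120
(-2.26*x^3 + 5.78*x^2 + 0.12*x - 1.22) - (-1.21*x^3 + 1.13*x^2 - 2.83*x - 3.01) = -1.05*x^3 + 4.65*x^2 + 2.95*x + 1.79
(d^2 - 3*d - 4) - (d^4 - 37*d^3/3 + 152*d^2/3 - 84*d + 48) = -d^4 + 37*d^3/3 - 149*d^2/3 + 81*d - 52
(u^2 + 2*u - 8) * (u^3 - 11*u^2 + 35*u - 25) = u^5 - 9*u^4 + 5*u^3 + 133*u^2 - 330*u + 200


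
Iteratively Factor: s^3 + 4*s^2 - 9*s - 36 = (s - 3)*(s^2 + 7*s + 12) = (s - 3)*(s + 4)*(s + 3)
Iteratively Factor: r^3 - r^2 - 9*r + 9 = (r - 1)*(r^2 - 9) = (r - 3)*(r - 1)*(r + 3)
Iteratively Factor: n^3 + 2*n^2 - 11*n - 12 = (n - 3)*(n^2 + 5*n + 4) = (n - 3)*(n + 4)*(n + 1)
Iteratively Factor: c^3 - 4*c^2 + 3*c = (c - 1)*(c^2 - 3*c) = (c - 3)*(c - 1)*(c)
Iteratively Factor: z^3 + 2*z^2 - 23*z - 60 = (z - 5)*(z^2 + 7*z + 12) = (z - 5)*(z + 4)*(z + 3)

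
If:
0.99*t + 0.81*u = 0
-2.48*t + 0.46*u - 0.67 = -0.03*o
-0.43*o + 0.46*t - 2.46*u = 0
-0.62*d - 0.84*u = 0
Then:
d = -0.40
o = -1.93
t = -0.24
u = 0.29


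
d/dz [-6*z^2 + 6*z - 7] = 6 - 12*z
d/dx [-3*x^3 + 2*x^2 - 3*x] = -9*x^2 + 4*x - 3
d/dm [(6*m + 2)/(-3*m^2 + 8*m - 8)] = 2*(9*m^2 + 6*m - 32)/(9*m^4 - 48*m^3 + 112*m^2 - 128*m + 64)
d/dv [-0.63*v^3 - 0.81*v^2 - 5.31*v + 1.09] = -1.89*v^2 - 1.62*v - 5.31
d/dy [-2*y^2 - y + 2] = -4*y - 1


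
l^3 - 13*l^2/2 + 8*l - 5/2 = (l - 5)*(l - 1)*(l - 1/2)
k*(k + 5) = k^2 + 5*k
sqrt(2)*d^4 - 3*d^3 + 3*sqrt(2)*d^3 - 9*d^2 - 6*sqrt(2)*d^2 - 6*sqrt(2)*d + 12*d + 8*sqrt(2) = (d - 1)*(d + 4)*(d - 2*sqrt(2))*(sqrt(2)*d + 1)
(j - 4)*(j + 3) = j^2 - j - 12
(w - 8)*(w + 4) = w^2 - 4*w - 32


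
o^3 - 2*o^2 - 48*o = o*(o - 8)*(o + 6)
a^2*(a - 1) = a^3 - a^2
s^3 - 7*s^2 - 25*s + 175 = (s - 7)*(s - 5)*(s + 5)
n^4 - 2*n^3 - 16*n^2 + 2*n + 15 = (n - 5)*(n - 1)*(n + 1)*(n + 3)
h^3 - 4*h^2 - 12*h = h*(h - 6)*(h + 2)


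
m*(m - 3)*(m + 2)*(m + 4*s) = m^4 + 4*m^3*s - m^3 - 4*m^2*s - 6*m^2 - 24*m*s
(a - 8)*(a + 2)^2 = a^3 - 4*a^2 - 28*a - 32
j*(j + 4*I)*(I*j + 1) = I*j^3 - 3*j^2 + 4*I*j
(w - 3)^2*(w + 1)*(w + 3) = w^4 - 2*w^3 - 12*w^2 + 18*w + 27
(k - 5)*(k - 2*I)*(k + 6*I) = k^3 - 5*k^2 + 4*I*k^2 + 12*k - 20*I*k - 60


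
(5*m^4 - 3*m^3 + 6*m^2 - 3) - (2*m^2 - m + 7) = 5*m^4 - 3*m^3 + 4*m^2 + m - 10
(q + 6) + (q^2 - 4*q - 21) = q^2 - 3*q - 15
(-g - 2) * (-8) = 8*g + 16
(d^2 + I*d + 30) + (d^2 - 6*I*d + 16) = 2*d^2 - 5*I*d + 46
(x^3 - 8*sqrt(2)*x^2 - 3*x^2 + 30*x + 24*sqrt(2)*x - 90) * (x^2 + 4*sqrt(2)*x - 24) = x^5 - 4*sqrt(2)*x^4 - 3*x^4 - 58*x^3 + 12*sqrt(2)*x^3 + 174*x^2 + 312*sqrt(2)*x^2 - 936*sqrt(2)*x - 720*x + 2160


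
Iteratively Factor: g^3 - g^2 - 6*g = (g)*(g^2 - g - 6) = g*(g + 2)*(g - 3)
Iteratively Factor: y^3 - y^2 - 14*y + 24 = (y - 3)*(y^2 + 2*y - 8) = (y - 3)*(y - 2)*(y + 4)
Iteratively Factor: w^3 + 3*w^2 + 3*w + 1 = (w + 1)*(w^2 + 2*w + 1) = (w + 1)^2*(w + 1)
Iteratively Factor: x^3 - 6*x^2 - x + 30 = (x + 2)*(x^2 - 8*x + 15) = (x - 5)*(x + 2)*(x - 3)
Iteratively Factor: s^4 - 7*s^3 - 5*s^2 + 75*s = (s - 5)*(s^3 - 2*s^2 - 15*s) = (s - 5)^2*(s^2 + 3*s) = s*(s - 5)^2*(s + 3)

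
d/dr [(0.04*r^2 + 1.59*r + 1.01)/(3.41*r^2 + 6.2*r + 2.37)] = (-5.1739*r^2 - 6.6986*r - 2.4937)/(11.6281*r^4 + 42.284*r^3 + 54.6034*r^2 + 29.388*r + 5.6169)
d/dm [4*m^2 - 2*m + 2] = 8*m - 2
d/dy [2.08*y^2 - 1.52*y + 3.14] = 4.16*y - 1.52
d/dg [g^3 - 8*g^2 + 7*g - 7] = 3*g^2 - 16*g + 7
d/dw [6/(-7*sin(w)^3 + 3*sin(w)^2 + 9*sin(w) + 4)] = 18*(7*sin(w)^2 - 2*sin(w) - 3)*cos(w)/(-7*sin(w)^3 + 3*sin(w)^2 + 9*sin(w) + 4)^2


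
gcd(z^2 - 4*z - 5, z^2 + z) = z + 1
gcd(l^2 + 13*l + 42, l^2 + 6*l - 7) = l + 7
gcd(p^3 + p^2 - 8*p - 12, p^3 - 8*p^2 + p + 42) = p^2 - p - 6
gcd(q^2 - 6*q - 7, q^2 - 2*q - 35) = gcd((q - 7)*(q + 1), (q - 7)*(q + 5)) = q - 7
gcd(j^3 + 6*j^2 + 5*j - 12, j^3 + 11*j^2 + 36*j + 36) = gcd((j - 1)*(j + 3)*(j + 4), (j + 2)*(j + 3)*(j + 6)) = j + 3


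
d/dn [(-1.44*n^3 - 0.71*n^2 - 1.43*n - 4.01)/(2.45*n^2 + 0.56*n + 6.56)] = (-3.528*n^4 - 1.6128*n^3 - 25.2333*n^2 + 10.3338*n - 7.1352)/(6.0025*n^4 + 2.744*n^3 + 32.4576*n^2 + 7.3472*n + 43.0336)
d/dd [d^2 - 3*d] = 2*d - 3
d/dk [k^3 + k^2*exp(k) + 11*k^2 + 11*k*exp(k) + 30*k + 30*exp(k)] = k^2*exp(k) + 3*k^2 + 13*k*exp(k) + 22*k + 41*exp(k) + 30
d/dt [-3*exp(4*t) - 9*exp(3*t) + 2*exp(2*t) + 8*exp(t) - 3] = (-12*exp(3*t) - 27*exp(2*t) + 4*exp(t) + 8)*exp(t)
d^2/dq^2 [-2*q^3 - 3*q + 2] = -12*q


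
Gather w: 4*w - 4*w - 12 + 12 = 0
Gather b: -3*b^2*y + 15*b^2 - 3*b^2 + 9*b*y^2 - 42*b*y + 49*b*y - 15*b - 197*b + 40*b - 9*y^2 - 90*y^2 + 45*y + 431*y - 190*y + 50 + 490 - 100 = b^2*(12 - 3*y) + b*(9*y^2 + 7*y - 172) - 99*y^2 + 286*y + 440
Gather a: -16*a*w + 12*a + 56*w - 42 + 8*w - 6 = a*(12 - 16*w) + 64*w - 48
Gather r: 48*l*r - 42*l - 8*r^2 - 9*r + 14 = -42*l - 8*r^2 + r*(48*l - 9) + 14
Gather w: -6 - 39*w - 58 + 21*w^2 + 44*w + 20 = 21*w^2 + 5*w - 44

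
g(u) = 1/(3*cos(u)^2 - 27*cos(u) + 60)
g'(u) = (6*sin(u)*cos(u) - 27*sin(u))/(3*cos(u)^2 - 27*cos(u) + 60)^2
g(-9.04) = 0.01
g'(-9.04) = 0.00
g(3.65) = 0.01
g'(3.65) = 0.00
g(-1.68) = 0.02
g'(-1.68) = 0.01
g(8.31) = 0.01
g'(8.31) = -0.01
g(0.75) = 0.02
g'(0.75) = -0.01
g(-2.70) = 0.01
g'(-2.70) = 0.00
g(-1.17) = 0.02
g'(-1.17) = 0.01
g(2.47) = 0.01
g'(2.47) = -0.00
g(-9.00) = 0.01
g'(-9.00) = 0.00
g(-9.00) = 0.01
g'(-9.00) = 0.00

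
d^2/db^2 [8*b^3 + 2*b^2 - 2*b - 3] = 48*b + 4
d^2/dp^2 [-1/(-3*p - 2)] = 18/(3*p + 2)^3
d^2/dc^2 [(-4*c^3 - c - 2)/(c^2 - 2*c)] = 2*(-17*c^3 - 6*c^2 + 12*c - 8)/(c^3*(c^3 - 6*c^2 + 12*c - 8))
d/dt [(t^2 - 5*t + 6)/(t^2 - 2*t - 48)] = 3*(t^2 - 36*t + 84)/(t^4 - 4*t^3 - 92*t^2 + 192*t + 2304)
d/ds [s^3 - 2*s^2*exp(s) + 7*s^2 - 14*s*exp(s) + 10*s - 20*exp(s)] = -2*s^2*exp(s) + 3*s^2 - 18*s*exp(s) + 14*s - 34*exp(s) + 10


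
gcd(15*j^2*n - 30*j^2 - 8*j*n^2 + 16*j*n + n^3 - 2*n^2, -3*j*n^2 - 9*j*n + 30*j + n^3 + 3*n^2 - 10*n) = 3*j*n - 6*j - n^2 + 2*n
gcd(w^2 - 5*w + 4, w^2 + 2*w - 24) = w - 4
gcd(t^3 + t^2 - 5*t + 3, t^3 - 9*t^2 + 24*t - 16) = t - 1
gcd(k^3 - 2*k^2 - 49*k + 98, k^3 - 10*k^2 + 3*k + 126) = k - 7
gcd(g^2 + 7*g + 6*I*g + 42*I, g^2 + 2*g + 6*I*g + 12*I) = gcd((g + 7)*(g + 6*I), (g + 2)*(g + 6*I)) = g + 6*I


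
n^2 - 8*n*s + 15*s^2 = (n - 5*s)*(n - 3*s)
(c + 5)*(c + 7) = c^2 + 12*c + 35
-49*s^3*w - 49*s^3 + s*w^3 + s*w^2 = (-7*s + w)*(7*s + w)*(s*w + s)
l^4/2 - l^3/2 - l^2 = l^2*(l/2 + 1/2)*(l - 2)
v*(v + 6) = v^2 + 6*v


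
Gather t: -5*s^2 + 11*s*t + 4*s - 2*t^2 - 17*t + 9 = -5*s^2 + 4*s - 2*t^2 + t*(11*s - 17) + 9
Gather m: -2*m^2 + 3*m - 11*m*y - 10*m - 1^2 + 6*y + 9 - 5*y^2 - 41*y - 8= -2*m^2 + m*(-11*y - 7) - 5*y^2 - 35*y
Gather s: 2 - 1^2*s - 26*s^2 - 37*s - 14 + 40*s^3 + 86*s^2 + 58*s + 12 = 40*s^3 + 60*s^2 + 20*s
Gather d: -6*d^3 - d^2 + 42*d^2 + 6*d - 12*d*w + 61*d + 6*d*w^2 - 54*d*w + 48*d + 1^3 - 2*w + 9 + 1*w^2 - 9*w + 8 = -6*d^3 + 41*d^2 + d*(6*w^2 - 66*w + 115) + w^2 - 11*w + 18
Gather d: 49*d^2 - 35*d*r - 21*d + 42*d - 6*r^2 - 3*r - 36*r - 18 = 49*d^2 + d*(21 - 35*r) - 6*r^2 - 39*r - 18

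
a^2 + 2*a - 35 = (a - 5)*(a + 7)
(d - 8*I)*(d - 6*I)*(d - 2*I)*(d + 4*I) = d^4 - 12*I*d^3 - 12*d^2 - 208*I*d - 384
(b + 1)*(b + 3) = b^2 + 4*b + 3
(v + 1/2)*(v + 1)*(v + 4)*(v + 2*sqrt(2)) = v^4 + 2*sqrt(2)*v^3 + 11*v^3/2 + 13*v^2/2 + 11*sqrt(2)*v^2 + 2*v + 13*sqrt(2)*v + 4*sqrt(2)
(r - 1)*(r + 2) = r^2 + r - 2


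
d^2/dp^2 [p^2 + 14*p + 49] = 2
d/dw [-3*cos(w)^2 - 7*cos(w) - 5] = (6*cos(w) + 7)*sin(w)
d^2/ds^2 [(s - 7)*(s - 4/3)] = 2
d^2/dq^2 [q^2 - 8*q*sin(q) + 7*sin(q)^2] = 8*q*sin(q) - 28*sin(q)^2 - 16*cos(q) + 16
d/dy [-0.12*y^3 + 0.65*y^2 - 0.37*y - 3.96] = -0.36*y^2 + 1.3*y - 0.37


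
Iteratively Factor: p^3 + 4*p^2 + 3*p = (p + 3)*(p^2 + p) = p*(p + 3)*(p + 1)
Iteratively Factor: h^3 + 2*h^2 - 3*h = (h)*(h^2 + 2*h - 3) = h*(h + 3)*(h - 1)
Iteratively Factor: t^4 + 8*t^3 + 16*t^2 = (t)*(t^3 + 8*t^2 + 16*t) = t*(t + 4)*(t^2 + 4*t) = t^2*(t + 4)*(t + 4)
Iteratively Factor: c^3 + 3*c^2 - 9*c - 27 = (c + 3)*(c^2 - 9) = (c + 3)^2*(c - 3)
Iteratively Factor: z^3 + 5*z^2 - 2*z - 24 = (z + 3)*(z^2 + 2*z - 8) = (z - 2)*(z + 3)*(z + 4)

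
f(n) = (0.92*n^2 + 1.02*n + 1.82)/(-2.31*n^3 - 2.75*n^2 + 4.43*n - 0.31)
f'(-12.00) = 0.00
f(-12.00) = 0.03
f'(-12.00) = 0.00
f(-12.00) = 0.03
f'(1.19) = 5.34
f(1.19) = -1.53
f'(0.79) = 128.65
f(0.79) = 9.57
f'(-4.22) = 0.06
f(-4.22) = 0.13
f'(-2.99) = 0.33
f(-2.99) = 0.30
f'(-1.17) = 0.12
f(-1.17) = -0.34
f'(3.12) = 0.08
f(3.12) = -0.17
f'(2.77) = 0.12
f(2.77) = -0.20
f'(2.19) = 0.26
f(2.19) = -0.30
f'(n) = (1.84*n + 1.02)/(-2.31*n^3 - 2.75*n^2 + 4.43*n - 0.31) + (0.92*n^2 + 1.02*n + 1.82)*(6.93*n^2 + 5.5*n - 4.43)/(-2.31*n^3 - 2.75*n^2 + 4.43*n - 0.31)^2 = (2.1252*n^4 + 4.7124*n^3 + 19.4932*n^2 + 9.4396*n - 8.3788)/(5.3361*n^6 + 12.705*n^5 - 12.9041*n^4 - 22.9328*n^3 + 21.3299*n^2 - 2.7466*n + 0.0961)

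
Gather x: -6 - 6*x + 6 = -6*x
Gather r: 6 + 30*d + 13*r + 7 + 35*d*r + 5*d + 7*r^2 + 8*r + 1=35*d + 7*r^2 + r*(35*d + 21) + 14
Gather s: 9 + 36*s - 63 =36*s - 54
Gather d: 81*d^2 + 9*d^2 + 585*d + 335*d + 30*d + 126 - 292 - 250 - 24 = 90*d^2 + 950*d - 440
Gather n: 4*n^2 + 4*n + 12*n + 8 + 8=4*n^2 + 16*n + 16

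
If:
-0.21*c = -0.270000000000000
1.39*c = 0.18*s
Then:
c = 1.29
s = 9.93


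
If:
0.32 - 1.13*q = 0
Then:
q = 0.28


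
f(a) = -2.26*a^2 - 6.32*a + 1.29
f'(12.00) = -60.56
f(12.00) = -399.99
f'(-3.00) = 7.24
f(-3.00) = -0.09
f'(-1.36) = -0.17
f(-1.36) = 5.71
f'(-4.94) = 16.01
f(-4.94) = -22.64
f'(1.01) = -10.89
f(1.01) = -7.40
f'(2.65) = -18.30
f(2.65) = -31.33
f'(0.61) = -9.08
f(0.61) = -3.41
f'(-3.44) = 9.23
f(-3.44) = -3.71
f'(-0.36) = -4.69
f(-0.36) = 3.27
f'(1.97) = -15.22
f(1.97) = -19.93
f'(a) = -4.52*a - 6.32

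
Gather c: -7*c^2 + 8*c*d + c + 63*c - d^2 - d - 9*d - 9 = -7*c^2 + c*(8*d + 64) - d^2 - 10*d - 9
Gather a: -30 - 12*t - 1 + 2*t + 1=-10*t - 30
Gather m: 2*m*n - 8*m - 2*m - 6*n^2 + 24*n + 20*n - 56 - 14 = m*(2*n - 10) - 6*n^2 + 44*n - 70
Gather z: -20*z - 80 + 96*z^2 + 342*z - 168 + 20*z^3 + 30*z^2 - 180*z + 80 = 20*z^3 + 126*z^2 + 142*z - 168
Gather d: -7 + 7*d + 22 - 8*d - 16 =-d - 1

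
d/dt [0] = 0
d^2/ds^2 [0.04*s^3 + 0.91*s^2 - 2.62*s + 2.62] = 0.24*s + 1.82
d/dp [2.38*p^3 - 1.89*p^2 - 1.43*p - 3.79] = 7.14*p^2 - 3.78*p - 1.43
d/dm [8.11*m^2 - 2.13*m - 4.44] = 16.22*m - 2.13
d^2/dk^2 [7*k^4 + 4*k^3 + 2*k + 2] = 12*k*(7*k + 2)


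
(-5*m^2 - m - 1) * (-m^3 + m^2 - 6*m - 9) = 5*m^5 - 4*m^4 + 30*m^3 + 50*m^2 + 15*m + 9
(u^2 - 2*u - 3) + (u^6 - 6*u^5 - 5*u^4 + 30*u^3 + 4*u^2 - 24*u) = u^6 - 6*u^5 - 5*u^4 + 30*u^3 + 5*u^2 - 26*u - 3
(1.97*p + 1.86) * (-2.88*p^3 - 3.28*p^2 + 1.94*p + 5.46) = -5.6736*p^4 - 11.8184*p^3 - 2.279*p^2 + 14.3646*p + 10.1556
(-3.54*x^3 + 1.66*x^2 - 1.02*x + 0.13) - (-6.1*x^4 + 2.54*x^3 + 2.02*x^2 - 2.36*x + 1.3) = 6.1*x^4 - 6.08*x^3 - 0.36*x^2 + 1.34*x - 1.17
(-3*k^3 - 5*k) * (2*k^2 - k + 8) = -6*k^5 + 3*k^4 - 34*k^3 + 5*k^2 - 40*k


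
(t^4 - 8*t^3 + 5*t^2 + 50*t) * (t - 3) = t^5 - 11*t^4 + 29*t^3 + 35*t^2 - 150*t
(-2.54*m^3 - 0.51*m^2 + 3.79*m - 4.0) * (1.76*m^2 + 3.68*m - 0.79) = -4.4704*m^5 - 10.2448*m^4 + 6.8002*m^3 + 7.3101*m^2 - 17.7141*m + 3.16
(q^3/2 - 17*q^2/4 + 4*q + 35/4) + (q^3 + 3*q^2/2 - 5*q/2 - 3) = 3*q^3/2 - 11*q^2/4 + 3*q/2 + 23/4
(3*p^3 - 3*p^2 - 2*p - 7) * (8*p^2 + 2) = 24*p^5 - 24*p^4 - 10*p^3 - 62*p^2 - 4*p - 14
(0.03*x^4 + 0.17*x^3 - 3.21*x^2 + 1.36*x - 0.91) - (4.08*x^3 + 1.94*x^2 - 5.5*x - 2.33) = 0.03*x^4 - 3.91*x^3 - 5.15*x^2 + 6.86*x + 1.42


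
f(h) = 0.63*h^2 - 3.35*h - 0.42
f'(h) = 1.26*h - 3.35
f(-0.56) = 1.65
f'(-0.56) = -4.06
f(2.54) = -4.86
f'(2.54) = -0.15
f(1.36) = -3.81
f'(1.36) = -1.64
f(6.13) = 2.72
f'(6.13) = 4.37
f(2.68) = -4.87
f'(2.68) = 0.03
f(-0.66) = 2.07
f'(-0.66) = -4.18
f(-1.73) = 7.26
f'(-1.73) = -5.53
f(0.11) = -0.78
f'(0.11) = -3.21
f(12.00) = 50.10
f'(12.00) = 11.77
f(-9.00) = 80.76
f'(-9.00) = -14.69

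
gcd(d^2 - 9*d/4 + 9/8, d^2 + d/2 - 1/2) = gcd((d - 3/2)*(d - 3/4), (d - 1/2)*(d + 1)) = 1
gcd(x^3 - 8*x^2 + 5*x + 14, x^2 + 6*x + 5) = x + 1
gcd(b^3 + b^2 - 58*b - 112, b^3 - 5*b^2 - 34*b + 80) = b - 8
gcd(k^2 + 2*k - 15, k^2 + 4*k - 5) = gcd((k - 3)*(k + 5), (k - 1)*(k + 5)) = k + 5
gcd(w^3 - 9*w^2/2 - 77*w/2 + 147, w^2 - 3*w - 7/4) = w - 7/2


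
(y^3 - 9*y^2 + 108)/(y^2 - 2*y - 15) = (y^2 - 12*y + 36)/(y - 5)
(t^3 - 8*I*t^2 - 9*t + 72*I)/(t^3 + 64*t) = (t^2 - 9)/(t*(t + 8*I))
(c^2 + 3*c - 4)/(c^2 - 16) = (c - 1)/(c - 4)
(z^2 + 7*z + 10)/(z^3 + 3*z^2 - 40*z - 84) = (z + 5)/(z^2 + z - 42)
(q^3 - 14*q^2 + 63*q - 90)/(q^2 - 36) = (q^2 - 8*q + 15)/(q + 6)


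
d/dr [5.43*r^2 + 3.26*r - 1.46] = 10.86*r + 3.26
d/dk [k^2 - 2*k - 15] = 2*k - 2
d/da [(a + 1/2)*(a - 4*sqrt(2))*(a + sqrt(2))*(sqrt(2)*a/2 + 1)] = 2*sqrt(2)*a^3 - 6*a^2 + 3*sqrt(2)*a^2/4 - 14*sqrt(2)*a - 2*a - 8 - 7*sqrt(2)/2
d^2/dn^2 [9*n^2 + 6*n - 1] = 18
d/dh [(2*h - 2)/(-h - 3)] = -8/(h + 3)^2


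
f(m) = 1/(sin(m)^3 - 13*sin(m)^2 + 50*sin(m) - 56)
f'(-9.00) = 0.01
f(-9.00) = -0.01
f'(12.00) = -0.00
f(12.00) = -0.01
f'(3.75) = 0.01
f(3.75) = -0.01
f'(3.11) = 0.02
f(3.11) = -0.02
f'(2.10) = 0.03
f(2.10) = -0.05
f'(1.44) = -0.01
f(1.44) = -0.05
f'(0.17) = -0.02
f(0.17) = -0.02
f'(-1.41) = -0.00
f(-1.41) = -0.01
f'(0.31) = -0.02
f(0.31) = -0.02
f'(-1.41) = -0.00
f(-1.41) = -0.01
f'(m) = (-3*sin(m)^2*cos(m) + 26*sin(m)*cos(m) - 50*cos(m))/(sin(m)^3 - 13*sin(m)^2 + 50*sin(m) - 56)^2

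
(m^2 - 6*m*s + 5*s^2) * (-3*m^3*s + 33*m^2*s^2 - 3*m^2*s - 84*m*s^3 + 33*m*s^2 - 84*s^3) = -3*m^5*s + 51*m^4*s^2 - 3*m^4*s - 297*m^3*s^3 + 51*m^3*s^2 + 669*m^2*s^4 - 297*m^2*s^3 - 420*m*s^5 + 669*m*s^4 - 420*s^5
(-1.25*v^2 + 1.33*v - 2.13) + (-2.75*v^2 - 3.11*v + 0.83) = -4.0*v^2 - 1.78*v - 1.3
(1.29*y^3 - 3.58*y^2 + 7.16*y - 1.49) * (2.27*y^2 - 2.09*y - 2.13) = 2.9283*y^5 - 10.8227*y^4 + 20.9877*y^3 - 10.7213*y^2 - 12.1367*y + 3.1737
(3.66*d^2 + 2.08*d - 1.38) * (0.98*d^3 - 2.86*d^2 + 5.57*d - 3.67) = 3.5868*d^5 - 8.4292*d^4 + 13.085*d^3 + 2.1002*d^2 - 15.3202*d + 5.0646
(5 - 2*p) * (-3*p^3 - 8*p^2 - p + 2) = 6*p^4 + p^3 - 38*p^2 - 9*p + 10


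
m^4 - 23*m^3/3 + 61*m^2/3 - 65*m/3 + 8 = (m - 3)*(m - 8/3)*(m - 1)^2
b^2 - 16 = (b - 4)*(b + 4)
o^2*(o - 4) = o^3 - 4*o^2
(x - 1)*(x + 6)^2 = x^3 + 11*x^2 + 24*x - 36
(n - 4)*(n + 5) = n^2 + n - 20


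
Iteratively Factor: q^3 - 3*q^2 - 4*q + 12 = (q - 2)*(q^2 - q - 6) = (q - 2)*(q + 2)*(q - 3)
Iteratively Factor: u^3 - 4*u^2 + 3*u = (u - 1)*(u^2 - 3*u) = u*(u - 1)*(u - 3)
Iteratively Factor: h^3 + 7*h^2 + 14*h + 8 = (h + 1)*(h^2 + 6*h + 8) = (h + 1)*(h + 4)*(h + 2)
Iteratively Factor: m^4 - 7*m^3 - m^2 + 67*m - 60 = (m + 3)*(m^3 - 10*m^2 + 29*m - 20) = (m - 5)*(m + 3)*(m^2 - 5*m + 4) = (m - 5)*(m - 4)*(m + 3)*(m - 1)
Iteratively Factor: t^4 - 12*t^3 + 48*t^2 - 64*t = (t - 4)*(t^3 - 8*t^2 + 16*t) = (t - 4)^2*(t^2 - 4*t) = t*(t - 4)^2*(t - 4)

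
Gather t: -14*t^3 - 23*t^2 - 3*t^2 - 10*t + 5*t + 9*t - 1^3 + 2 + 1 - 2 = -14*t^3 - 26*t^2 + 4*t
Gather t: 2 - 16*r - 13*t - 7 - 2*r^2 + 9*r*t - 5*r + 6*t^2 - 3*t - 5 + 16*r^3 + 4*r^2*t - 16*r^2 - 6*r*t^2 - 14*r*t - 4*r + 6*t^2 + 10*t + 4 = 16*r^3 - 18*r^2 - 25*r + t^2*(12 - 6*r) + t*(4*r^2 - 5*r - 6) - 6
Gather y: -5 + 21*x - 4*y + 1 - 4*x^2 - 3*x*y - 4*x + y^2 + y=-4*x^2 + 17*x + y^2 + y*(-3*x - 3) - 4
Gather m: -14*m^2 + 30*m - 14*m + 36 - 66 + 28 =-14*m^2 + 16*m - 2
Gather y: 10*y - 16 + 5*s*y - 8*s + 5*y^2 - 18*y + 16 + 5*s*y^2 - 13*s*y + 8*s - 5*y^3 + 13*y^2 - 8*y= -5*y^3 + y^2*(5*s + 18) + y*(-8*s - 16)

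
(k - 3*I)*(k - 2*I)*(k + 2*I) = k^3 - 3*I*k^2 + 4*k - 12*I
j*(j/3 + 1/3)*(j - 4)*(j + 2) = j^4/3 - j^3/3 - 10*j^2/3 - 8*j/3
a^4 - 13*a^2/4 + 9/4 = (a - 3/2)*(a - 1)*(a + 1)*(a + 3/2)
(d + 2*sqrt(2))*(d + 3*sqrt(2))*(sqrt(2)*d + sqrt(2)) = sqrt(2)*d^3 + sqrt(2)*d^2 + 10*d^2 + 10*d + 12*sqrt(2)*d + 12*sqrt(2)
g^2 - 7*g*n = g*(g - 7*n)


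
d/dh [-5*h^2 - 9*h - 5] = -10*h - 9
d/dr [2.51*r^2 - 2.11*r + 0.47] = 5.02*r - 2.11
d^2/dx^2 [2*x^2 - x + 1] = 4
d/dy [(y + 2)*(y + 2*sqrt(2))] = 2*y + 2 + 2*sqrt(2)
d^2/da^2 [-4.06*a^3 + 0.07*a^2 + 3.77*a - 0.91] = 0.14 - 24.36*a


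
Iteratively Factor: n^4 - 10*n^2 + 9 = (n + 3)*(n^3 - 3*n^2 - n + 3) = (n - 1)*(n + 3)*(n^2 - 2*n - 3) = (n - 1)*(n + 1)*(n + 3)*(n - 3)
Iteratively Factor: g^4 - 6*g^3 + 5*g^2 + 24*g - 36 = (g - 3)*(g^3 - 3*g^2 - 4*g + 12) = (g - 3)*(g - 2)*(g^2 - g - 6) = (g - 3)*(g - 2)*(g + 2)*(g - 3)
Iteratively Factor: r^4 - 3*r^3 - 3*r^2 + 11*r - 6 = (r + 2)*(r^3 - 5*r^2 + 7*r - 3) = (r - 1)*(r + 2)*(r^2 - 4*r + 3) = (r - 3)*(r - 1)*(r + 2)*(r - 1)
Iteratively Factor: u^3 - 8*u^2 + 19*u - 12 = (u - 3)*(u^2 - 5*u + 4) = (u - 4)*(u - 3)*(u - 1)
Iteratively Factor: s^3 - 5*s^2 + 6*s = (s - 3)*(s^2 - 2*s) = (s - 3)*(s - 2)*(s)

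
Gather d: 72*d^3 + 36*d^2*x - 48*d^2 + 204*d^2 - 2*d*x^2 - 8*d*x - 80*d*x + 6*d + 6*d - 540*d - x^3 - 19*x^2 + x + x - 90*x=72*d^3 + d^2*(36*x + 156) + d*(-2*x^2 - 88*x - 528) - x^3 - 19*x^2 - 88*x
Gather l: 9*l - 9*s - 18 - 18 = 9*l - 9*s - 36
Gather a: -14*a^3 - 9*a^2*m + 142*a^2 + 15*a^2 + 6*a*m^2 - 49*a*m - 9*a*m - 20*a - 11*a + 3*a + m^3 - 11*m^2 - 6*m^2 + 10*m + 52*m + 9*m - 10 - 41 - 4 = -14*a^3 + a^2*(157 - 9*m) + a*(6*m^2 - 58*m - 28) + m^3 - 17*m^2 + 71*m - 55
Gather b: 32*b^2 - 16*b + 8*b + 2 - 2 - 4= 32*b^2 - 8*b - 4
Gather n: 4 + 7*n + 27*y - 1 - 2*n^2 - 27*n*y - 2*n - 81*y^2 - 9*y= -2*n^2 + n*(5 - 27*y) - 81*y^2 + 18*y + 3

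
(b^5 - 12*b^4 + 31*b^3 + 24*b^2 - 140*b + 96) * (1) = b^5 - 12*b^4 + 31*b^3 + 24*b^2 - 140*b + 96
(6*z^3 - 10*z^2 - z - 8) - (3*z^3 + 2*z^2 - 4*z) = 3*z^3 - 12*z^2 + 3*z - 8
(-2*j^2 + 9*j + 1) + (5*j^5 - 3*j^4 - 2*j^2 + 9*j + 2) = 5*j^5 - 3*j^4 - 4*j^2 + 18*j + 3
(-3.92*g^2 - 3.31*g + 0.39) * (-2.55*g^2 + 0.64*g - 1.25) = 9.996*g^4 + 5.9317*g^3 + 1.7871*g^2 + 4.3871*g - 0.4875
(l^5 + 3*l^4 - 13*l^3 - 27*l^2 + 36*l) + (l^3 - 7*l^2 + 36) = l^5 + 3*l^4 - 12*l^3 - 34*l^2 + 36*l + 36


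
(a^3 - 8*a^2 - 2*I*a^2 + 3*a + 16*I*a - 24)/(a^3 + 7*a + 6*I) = (a - 8)/(a + 2*I)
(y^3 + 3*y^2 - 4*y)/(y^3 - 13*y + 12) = y/(y - 3)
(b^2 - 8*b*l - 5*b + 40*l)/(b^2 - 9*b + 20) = (b - 8*l)/(b - 4)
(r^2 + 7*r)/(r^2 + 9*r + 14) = r/(r + 2)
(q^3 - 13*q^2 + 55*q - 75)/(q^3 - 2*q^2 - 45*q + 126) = (q^2 - 10*q + 25)/(q^2 + q - 42)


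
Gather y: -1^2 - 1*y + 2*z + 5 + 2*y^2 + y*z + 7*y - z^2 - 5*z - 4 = 2*y^2 + y*(z + 6) - z^2 - 3*z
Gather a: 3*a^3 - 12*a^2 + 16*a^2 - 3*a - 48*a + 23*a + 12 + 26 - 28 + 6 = 3*a^3 + 4*a^2 - 28*a + 16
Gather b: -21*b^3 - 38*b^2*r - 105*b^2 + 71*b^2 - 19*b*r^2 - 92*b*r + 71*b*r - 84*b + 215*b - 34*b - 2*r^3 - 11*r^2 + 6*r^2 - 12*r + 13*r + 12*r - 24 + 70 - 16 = -21*b^3 + b^2*(-38*r - 34) + b*(-19*r^2 - 21*r + 97) - 2*r^3 - 5*r^2 + 13*r + 30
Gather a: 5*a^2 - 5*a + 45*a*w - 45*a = 5*a^2 + a*(45*w - 50)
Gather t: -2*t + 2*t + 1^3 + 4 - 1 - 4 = 0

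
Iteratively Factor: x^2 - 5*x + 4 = (x - 1)*(x - 4)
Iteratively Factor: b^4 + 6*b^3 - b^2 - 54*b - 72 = (b - 3)*(b^3 + 9*b^2 + 26*b + 24) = (b - 3)*(b + 2)*(b^2 + 7*b + 12) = (b - 3)*(b + 2)*(b + 3)*(b + 4)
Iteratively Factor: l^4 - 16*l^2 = (l - 4)*(l^3 + 4*l^2) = l*(l - 4)*(l^2 + 4*l) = l*(l - 4)*(l + 4)*(l)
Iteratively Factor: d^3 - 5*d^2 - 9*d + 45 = (d - 3)*(d^2 - 2*d - 15) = (d - 5)*(d - 3)*(d + 3)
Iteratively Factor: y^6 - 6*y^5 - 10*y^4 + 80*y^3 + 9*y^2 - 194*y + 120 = (y - 5)*(y^5 - y^4 - 15*y^3 + 5*y^2 + 34*y - 24) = (y - 5)*(y - 1)*(y^4 - 15*y^2 - 10*y + 24) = (y - 5)*(y - 4)*(y - 1)*(y^3 + 4*y^2 + y - 6) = (y - 5)*(y - 4)*(y - 1)^2*(y^2 + 5*y + 6) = (y - 5)*(y - 4)*(y - 1)^2*(y + 2)*(y + 3)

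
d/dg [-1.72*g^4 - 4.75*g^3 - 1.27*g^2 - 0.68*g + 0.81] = -6.88*g^3 - 14.25*g^2 - 2.54*g - 0.68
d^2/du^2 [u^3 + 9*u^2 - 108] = 6*u + 18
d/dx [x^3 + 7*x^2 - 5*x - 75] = 3*x^2 + 14*x - 5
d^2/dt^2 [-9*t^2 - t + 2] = -18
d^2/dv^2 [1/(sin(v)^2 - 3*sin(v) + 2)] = (-4*sin(v)^3 + 5*sin(v)^2 + 10*sin(v) - 14)/((sin(v) - 2)^3*(sin(v) - 1)^2)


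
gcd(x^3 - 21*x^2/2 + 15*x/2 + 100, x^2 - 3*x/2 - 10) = x + 5/2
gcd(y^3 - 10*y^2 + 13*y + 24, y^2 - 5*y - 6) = y + 1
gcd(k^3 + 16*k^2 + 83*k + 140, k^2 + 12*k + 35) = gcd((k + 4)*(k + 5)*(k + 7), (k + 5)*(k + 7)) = k^2 + 12*k + 35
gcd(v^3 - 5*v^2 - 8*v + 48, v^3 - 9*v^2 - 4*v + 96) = v^2 - v - 12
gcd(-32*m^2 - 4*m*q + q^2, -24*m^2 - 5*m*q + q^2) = -8*m + q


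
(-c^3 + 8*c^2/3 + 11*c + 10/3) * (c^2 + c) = -c^5 + 5*c^4/3 + 41*c^3/3 + 43*c^2/3 + 10*c/3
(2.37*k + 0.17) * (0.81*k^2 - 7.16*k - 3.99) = 1.9197*k^3 - 16.8315*k^2 - 10.6735*k - 0.6783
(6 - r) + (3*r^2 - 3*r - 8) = 3*r^2 - 4*r - 2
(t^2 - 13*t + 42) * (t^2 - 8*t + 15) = t^4 - 21*t^3 + 161*t^2 - 531*t + 630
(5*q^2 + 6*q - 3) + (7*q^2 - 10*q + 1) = 12*q^2 - 4*q - 2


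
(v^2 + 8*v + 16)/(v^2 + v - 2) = (v^2 + 8*v + 16)/(v^2 + v - 2)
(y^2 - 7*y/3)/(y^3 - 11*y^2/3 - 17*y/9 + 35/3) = 3*y/(3*y^2 - 4*y - 15)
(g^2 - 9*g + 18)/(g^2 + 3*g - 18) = (g - 6)/(g + 6)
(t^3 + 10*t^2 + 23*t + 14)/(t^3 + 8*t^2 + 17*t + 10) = (t + 7)/(t + 5)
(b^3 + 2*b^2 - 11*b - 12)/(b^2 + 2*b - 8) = (b^2 - 2*b - 3)/(b - 2)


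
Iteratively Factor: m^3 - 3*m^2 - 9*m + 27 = (m - 3)*(m^2 - 9) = (m - 3)*(m + 3)*(m - 3)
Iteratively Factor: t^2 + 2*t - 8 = (t + 4)*(t - 2)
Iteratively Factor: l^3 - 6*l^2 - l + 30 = (l - 3)*(l^2 - 3*l - 10) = (l - 5)*(l - 3)*(l + 2)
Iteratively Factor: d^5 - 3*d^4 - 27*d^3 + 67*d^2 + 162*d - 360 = (d - 2)*(d^4 - d^3 - 29*d^2 + 9*d + 180) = (d - 2)*(d + 3)*(d^3 - 4*d^2 - 17*d + 60) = (d - 3)*(d - 2)*(d + 3)*(d^2 - d - 20) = (d - 5)*(d - 3)*(d - 2)*(d + 3)*(d + 4)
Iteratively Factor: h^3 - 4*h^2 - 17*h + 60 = (h - 3)*(h^2 - h - 20) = (h - 3)*(h + 4)*(h - 5)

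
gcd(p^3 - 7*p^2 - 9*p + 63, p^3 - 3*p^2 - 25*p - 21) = p^2 - 4*p - 21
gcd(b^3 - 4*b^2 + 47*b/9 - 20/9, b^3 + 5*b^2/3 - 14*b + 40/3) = b - 4/3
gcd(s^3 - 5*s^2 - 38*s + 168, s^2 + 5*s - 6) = s + 6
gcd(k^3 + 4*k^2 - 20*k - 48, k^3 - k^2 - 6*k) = k + 2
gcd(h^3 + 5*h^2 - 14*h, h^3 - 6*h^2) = h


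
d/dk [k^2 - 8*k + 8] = 2*k - 8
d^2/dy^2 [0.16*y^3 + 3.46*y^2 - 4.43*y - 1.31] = 0.96*y + 6.92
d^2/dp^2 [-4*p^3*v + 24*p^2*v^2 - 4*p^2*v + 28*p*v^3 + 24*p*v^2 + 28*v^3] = 8*v*(-3*p + 6*v - 1)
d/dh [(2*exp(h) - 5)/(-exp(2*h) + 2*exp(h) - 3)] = 2*(-(1 - exp(h))*(2*exp(h) - 5) - exp(2*h) + 2*exp(h) - 3)*exp(h)/(exp(2*h) - 2*exp(h) + 3)^2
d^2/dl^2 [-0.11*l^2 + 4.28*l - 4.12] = -0.220000000000000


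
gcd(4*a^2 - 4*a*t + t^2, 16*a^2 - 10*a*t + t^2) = -2*a + t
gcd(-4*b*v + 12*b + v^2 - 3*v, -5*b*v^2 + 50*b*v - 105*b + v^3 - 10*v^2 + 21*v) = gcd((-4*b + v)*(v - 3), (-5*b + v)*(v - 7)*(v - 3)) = v - 3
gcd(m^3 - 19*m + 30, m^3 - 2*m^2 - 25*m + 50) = m^2 + 3*m - 10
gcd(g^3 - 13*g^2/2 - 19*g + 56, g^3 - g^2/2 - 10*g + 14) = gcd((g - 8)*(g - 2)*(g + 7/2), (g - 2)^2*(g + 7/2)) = g^2 + 3*g/2 - 7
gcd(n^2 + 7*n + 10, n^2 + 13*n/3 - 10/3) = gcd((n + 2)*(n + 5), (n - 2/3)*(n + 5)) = n + 5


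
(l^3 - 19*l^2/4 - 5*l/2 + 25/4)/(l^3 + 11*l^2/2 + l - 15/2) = (4*l^2 - 15*l - 25)/(2*(2*l^2 + 13*l + 15))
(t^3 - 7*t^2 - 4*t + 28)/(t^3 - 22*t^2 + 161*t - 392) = (t^2 - 4)/(t^2 - 15*t + 56)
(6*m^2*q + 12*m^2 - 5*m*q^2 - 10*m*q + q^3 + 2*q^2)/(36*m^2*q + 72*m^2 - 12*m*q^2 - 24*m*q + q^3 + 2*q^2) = (6*m^2 - 5*m*q + q^2)/(36*m^2 - 12*m*q + q^2)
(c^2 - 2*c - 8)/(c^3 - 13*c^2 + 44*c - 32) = (c + 2)/(c^2 - 9*c + 8)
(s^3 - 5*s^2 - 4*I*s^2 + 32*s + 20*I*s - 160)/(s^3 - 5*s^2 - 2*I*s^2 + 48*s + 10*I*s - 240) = (s + 4*I)/(s + 6*I)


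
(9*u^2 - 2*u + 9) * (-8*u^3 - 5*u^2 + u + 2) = -72*u^5 - 29*u^4 - 53*u^3 - 29*u^2 + 5*u + 18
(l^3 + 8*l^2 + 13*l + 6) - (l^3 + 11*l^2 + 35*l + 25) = -3*l^2 - 22*l - 19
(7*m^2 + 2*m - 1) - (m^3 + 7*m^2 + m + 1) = -m^3 + m - 2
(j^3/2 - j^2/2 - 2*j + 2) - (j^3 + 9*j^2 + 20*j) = -j^3/2 - 19*j^2/2 - 22*j + 2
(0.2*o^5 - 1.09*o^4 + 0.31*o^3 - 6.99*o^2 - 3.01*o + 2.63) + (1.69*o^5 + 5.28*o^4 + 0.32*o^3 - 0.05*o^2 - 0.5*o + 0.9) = 1.89*o^5 + 4.19*o^4 + 0.63*o^3 - 7.04*o^2 - 3.51*o + 3.53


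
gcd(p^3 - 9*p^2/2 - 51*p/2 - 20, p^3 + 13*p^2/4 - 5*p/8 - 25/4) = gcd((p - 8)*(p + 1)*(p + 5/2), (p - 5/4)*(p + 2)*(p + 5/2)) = p + 5/2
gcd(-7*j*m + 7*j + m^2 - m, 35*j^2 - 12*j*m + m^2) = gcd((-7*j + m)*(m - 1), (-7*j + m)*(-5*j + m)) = 7*j - m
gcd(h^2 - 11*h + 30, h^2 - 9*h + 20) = h - 5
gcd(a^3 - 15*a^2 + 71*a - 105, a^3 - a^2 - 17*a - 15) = a - 5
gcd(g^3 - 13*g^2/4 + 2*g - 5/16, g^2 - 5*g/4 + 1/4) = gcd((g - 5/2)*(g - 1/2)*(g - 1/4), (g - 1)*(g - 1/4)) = g - 1/4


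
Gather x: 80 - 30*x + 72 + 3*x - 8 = 144 - 27*x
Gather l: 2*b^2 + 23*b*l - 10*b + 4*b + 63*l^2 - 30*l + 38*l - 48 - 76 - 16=2*b^2 - 6*b + 63*l^2 + l*(23*b + 8) - 140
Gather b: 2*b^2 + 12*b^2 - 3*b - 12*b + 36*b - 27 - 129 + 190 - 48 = 14*b^2 + 21*b - 14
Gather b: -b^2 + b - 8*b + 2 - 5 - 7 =-b^2 - 7*b - 10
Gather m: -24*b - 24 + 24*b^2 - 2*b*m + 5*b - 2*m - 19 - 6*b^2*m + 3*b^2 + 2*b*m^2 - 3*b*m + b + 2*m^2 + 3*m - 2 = 27*b^2 - 18*b + m^2*(2*b + 2) + m*(-6*b^2 - 5*b + 1) - 45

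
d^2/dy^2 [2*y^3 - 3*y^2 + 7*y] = 12*y - 6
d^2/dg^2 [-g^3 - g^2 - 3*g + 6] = -6*g - 2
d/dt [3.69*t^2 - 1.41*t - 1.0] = 7.38*t - 1.41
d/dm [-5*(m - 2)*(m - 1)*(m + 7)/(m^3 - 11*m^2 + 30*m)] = 5*(15*m^4 - 98*m^3 + 131*m^2 - 308*m + 420)/(m^2*(m^4 - 22*m^3 + 181*m^2 - 660*m + 900))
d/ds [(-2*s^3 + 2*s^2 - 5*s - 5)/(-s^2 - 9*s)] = (2*s^4 + 36*s^3 - 23*s^2 - 10*s - 45)/(s^2*(s^2 + 18*s + 81))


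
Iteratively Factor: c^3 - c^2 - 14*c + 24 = (c - 2)*(c^2 + c - 12) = (c - 3)*(c - 2)*(c + 4)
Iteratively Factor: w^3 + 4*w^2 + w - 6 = (w + 2)*(w^2 + 2*w - 3) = (w - 1)*(w + 2)*(w + 3)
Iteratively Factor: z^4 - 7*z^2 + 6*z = (z - 2)*(z^3 + 2*z^2 - 3*z) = (z - 2)*(z + 3)*(z^2 - z) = (z - 2)*(z - 1)*(z + 3)*(z)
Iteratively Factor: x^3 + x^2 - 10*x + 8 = (x + 4)*(x^2 - 3*x + 2) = (x - 1)*(x + 4)*(x - 2)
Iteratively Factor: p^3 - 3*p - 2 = (p - 2)*(p^2 + 2*p + 1) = (p - 2)*(p + 1)*(p + 1)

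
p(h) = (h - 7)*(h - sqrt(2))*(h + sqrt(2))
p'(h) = (h - 7)*(h - sqrt(2)) + (h - 7)*(h + sqrt(2)) + (h - sqrt(2))*(h + sqrt(2))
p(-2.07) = -20.72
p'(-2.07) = 39.83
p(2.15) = -12.72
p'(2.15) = -18.23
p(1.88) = -7.86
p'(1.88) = -17.72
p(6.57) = -17.70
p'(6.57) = 35.51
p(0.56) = 10.86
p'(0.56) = -8.90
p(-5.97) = -436.32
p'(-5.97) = 188.50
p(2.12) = -12.17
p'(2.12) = -18.20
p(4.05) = -42.49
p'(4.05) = -9.49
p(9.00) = 158.00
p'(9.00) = 115.00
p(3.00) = -28.00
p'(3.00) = -17.00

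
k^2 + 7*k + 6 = (k + 1)*(k + 6)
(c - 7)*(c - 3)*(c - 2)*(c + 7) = c^4 - 5*c^3 - 43*c^2 + 245*c - 294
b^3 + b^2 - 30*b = b*(b - 5)*(b + 6)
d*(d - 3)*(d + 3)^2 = d^4 + 3*d^3 - 9*d^2 - 27*d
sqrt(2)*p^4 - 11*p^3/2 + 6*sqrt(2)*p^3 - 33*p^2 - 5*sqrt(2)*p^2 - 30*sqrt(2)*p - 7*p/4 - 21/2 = (p + 6)*(p - 7*sqrt(2)/2)*(p + sqrt(2)/2)*(sqrt(2)*p + 1/2)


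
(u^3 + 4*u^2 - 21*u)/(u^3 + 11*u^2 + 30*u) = (u^2 + 4*u - 21)/(u^2 + 11*u + 30)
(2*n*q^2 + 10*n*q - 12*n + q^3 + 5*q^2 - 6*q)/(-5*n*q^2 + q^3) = (-2*n*q^2 - 10*n*q + 12*n - q^3 - 5*q^2 + 6*q)/(q^2*(5*n - q))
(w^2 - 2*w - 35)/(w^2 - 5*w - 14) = (w + 5)/(w + 2)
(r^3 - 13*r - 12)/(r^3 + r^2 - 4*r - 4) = (r^2 - r - 12)/(r^2 - 4)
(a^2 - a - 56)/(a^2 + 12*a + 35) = (a - 8)/(a + 5)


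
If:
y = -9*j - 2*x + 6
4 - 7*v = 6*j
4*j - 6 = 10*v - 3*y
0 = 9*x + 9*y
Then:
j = 208/277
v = -20/277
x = -210/277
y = 210/277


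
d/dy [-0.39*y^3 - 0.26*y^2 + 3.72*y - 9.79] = -1.17*y^2 - 0.52*y + 3.72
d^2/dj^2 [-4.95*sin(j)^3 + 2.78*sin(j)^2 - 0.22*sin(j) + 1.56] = 3.9325*sin(j) - 11.1375*sin(3*j) + 5.56*cos(2*j)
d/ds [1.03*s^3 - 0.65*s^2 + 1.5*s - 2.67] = 3.09*s^2 - 1.3*s + 1.5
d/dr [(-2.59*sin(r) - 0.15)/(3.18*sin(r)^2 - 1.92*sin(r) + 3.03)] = (8.2362*sin(r)^2 + 0.954*sin(r) - 8.1357)*cos(r)/(10.1124*sin(r)^4 - 12.2112*sin(r)^3 + 22.9572*sin(r)^2 - 11.6352*sin(r) + 9.1809)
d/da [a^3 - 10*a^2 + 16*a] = 3*a^2 - 20*a + 16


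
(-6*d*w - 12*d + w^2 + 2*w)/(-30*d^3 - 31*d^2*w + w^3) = (w + 2)/(5*d^2 + 6*d*w + w^2)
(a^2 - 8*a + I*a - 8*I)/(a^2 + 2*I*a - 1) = (a - 8)/(a + I)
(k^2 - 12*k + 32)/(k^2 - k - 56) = (k - 4)/(k + 7)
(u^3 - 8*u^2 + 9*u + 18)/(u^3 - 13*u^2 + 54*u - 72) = (u + 1)/(u - 4)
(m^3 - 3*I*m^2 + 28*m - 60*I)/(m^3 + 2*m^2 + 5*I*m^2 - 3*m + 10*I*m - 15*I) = (m^2 - 8*I*m - 12)/(m^2 + 2*m - 3)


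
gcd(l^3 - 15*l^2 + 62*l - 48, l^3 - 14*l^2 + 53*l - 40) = l^2 - 9*l + 8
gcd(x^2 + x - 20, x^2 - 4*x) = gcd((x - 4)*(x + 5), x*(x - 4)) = x - 4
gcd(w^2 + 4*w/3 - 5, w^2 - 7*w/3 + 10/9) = w - 5/3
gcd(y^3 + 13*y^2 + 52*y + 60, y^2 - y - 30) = y + 5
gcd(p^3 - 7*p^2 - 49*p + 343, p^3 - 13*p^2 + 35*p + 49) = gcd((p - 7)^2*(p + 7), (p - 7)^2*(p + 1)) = p^2 - 14*p + 49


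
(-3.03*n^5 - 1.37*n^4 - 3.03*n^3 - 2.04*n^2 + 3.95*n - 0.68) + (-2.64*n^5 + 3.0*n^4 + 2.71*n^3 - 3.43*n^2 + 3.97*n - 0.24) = -5.67*n^5 + 1.63*n^4 - 0.32*n^3 - 5.47*n^2 + 7.92*n - 0.92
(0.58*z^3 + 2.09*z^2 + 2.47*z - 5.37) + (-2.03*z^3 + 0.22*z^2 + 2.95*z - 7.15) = -1.45*z^3 + 2.31*z^2 + 5.42*z - 12.52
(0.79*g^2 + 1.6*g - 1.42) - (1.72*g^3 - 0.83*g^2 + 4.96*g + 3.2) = -1.72*g^3 + 1.62*g^2 - 3.36*g - 4.62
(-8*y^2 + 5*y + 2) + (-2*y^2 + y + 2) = -10*y^2 + 6*y + 4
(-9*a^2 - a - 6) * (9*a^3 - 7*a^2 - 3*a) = -81*a^5 + 54*a^4 - 20*a^3 + 45*a^2 + 18*a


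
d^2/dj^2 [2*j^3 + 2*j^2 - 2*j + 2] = 12*j + 4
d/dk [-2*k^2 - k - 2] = -4*k - 1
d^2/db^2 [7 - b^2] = -2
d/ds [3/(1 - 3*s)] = 9/(3*s - 1)^2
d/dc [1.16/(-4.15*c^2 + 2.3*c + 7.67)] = (9.628*c - 2.668)/(-4.15*c^2 + 2.3*c + 7.67)^2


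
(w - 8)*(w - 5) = w^2 - 13*w + 40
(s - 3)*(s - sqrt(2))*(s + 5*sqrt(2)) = s^3 - 3*s^2 + 4*sqrt(2)*s^2 - 12*sqrt(2)*s - 10*s + 30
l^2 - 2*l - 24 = (l - 6)*(l + 4)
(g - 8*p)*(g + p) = g^2 - 7*g*p - 8*p^2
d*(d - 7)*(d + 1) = d^3 - 6*d^2 - 7*d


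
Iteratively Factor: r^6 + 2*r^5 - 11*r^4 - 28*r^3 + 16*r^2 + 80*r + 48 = (r + 1)*(r^5 + r^4 - 12*r^3 - 16*r^2 + 32*r + 48) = (r + 1)*(r + 2)*(r^4 - r^3 - 10*r^2 + 4*r + 24) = (r - 3)*(r + 1)*(r + 2)*(r^3 + 2*r^2 - 4*r - 8) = (r - 3)*(r + 1)*(r + 2)^2*(r^2 - 4) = (r - 3)*(r + 1)*(r + 2)^3*(r - 2)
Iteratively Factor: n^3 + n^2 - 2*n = (n + 2)*(n^2 - n) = (n - 1)*(n + 2)*(n)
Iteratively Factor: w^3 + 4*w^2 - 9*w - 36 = (w - 3)*(w^2 + 7*w + 12) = (w - 3)*(w + 4)*(w + 3)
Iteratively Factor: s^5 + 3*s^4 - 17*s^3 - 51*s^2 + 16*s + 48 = (s + 4)*(s^4 - s^3 - 13*s^2 + s + 12) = (s + 1)*(s + 4)*(s^3 - 2*s^2 - 11*s + 12) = (s - 4)*(s + 1)*(s + 4)*(s^2 + 2*s - 3) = (s - 4)*(s - 1)*(s + 1)*(s + 4)*(s + 3)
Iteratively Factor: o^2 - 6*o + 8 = (o - 2)*(o - 4)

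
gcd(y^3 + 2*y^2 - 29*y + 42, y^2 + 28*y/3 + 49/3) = y + 7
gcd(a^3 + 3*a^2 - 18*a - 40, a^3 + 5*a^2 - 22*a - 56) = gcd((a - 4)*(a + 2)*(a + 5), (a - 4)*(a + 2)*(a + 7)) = a^2 - 2*a - 8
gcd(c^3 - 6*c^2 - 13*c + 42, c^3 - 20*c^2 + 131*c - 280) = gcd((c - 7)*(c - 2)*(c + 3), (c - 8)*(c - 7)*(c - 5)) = c - 7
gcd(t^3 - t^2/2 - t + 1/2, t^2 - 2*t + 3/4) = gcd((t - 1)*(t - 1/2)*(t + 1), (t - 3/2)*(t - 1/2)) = t - 1/2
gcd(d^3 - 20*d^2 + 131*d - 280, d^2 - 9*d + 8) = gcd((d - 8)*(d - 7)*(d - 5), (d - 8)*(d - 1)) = d - 8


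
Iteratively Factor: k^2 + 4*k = (k + 4)*(k)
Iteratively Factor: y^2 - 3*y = (y - 3)*(y)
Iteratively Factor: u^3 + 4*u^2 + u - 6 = (u + 2)*(u^2 + 2*u - 3) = (u - 1)*(u + 2)*(u + 3)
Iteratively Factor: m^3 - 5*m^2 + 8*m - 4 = (m - 1)*(m^2 - 4*m + 4) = (m - 2)*(m - 1)*(m - 2)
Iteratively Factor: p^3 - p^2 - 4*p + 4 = (p + 2)*(p^2 - 3*p + 2) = (p - 1)*(p + 2)*(p - 2)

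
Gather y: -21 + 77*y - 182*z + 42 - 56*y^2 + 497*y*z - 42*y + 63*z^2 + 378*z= -56*y^2 + y*(497*z + 35) + 63*z^2 + 196*z + 21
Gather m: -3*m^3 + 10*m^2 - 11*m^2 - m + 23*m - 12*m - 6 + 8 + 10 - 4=-3*m^3 - m^2 + 10*m + 8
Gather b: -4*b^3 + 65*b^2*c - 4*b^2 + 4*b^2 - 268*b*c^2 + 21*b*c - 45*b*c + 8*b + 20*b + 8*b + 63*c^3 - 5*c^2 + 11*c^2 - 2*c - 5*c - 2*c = -4*b^3 + 65*b^2*c + b*(-268*c^2 - 24*c + 36) + 63*c^3 + 6*c^2 - 9*c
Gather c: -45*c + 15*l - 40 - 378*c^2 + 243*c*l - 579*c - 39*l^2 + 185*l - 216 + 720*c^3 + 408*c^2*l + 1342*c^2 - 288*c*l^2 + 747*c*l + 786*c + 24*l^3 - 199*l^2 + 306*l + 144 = 720*c^3 + c^2*(408*l + 964) + c*(-288*l^2 + 990*l + 162) + 24*l^3 - 238*l^2 + 506*l - 112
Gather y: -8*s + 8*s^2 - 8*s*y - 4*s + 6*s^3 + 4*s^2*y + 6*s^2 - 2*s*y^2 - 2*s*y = 6*s^3 + 14*s^2 - 2*s*y^2 - 12*s + y*(4*s^2 - 10*s)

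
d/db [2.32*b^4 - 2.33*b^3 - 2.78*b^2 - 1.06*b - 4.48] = 9.28*b^3 - 6.99*b^2 - 5.56*b - 1.06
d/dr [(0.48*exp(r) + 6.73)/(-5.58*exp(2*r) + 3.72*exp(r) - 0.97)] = (2.6784*exp(2*r) + 75.1068*exp(r) - 25.5012)*exp(r)/(31.1364*exp(4*r) - 41.5152*exp(3*r) + 24.6636*exp(2*r) - 7.2168*exp(r) + 0.9409)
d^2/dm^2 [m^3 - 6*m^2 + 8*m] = 6*m - 12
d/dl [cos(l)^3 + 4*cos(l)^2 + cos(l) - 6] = (3*sin(l)^2 - 8*cos(l) - 4)*sin(l)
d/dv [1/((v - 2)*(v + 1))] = (1 - 2*v)/(v^4 - 2*v^3 - 3*v^2 + 4*v + 4)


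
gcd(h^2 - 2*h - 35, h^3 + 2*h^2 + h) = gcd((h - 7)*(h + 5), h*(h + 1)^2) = 1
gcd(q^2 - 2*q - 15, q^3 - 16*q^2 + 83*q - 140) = q - 5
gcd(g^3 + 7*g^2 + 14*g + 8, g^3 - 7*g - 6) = g^2 + 3*g + 2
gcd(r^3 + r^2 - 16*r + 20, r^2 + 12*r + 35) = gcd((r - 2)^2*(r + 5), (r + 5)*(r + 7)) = r + 5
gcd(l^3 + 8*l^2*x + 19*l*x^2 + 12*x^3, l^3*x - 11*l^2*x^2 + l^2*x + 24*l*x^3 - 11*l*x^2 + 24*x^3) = 1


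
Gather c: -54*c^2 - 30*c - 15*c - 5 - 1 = -54*c^2 - 45*c - 6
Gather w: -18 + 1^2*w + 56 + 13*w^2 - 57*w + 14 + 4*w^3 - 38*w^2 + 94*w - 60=4*w^3 - 25*w^2 + 38*w - 8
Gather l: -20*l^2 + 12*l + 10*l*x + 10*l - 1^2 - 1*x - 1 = -20*l^2 + l*(10*x + 22) - x - 2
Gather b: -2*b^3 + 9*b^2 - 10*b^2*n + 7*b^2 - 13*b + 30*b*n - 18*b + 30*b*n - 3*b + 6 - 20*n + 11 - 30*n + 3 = -2*b^3 + b^2*(16 - 10*n) + b*(60*n - 34) - 50*n + 20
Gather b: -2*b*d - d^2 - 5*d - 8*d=-2*b*d - d^2 - 13*d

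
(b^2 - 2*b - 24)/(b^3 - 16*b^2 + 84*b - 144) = (b + 4)/(b^2 - 10*b + 24)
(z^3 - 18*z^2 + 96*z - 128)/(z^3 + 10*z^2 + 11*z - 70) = (z^2 - 16*z + 64)/(z^2 + 12*z + 35)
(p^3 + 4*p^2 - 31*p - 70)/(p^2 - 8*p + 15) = (p^2 + 9*p + 14)/(p - 3)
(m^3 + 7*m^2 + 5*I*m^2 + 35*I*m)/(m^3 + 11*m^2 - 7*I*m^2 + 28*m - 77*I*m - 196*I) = m*(m + 5*I)/(m^2 + m*(4 - 7*I) - 28*I)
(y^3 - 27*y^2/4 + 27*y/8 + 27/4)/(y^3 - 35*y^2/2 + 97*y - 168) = (8*y^2 - 6*y - 9)/(4*(2*y^2 - 23*y + 56))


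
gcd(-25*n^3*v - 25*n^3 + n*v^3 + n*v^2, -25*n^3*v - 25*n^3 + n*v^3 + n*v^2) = -25*n^3*v - 25*n^3 + n*v^3 + n*v^2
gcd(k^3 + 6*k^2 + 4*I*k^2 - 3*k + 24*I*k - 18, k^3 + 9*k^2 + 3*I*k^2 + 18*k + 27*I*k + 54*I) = k^2 + k*(6 + 3*I) + 18*I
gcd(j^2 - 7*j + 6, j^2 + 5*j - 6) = j - 1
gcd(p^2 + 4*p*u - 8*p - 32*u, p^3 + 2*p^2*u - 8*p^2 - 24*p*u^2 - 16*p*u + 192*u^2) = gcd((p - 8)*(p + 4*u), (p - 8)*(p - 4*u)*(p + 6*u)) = p - 8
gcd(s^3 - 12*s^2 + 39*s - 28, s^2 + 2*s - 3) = s - 1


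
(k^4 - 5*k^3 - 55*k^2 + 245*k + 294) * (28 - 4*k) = -4*k^5 + 48*k^4 + 80*k^3 - 2520*k^2 + 5684*k + 8232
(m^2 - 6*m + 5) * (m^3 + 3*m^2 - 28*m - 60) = m^5 - 3*m^4 - 41*m^3 + 123*m^2 + 220*m - 300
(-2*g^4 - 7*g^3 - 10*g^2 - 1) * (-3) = 6*g^4 + 21*g^3 + 30*g^2 + 3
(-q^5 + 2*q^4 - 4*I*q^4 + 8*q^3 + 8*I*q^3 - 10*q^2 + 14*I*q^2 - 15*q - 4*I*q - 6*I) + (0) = -q^5 + 2*q^4 - 4*I*q^4 + 8*q^3 + 8*I*q^3 - 10*q^2 + 14*I*q^2 - 15*q - 4*I*q - 6*I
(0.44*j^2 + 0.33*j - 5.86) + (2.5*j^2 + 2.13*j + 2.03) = 2.94*j^2 + 2.46*j - 3.83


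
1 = 1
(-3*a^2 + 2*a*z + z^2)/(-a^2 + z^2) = (3*a + z)/(a + z)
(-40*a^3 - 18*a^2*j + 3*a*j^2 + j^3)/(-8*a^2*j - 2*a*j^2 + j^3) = (5*a + j)/j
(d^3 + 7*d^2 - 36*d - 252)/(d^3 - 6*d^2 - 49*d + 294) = (d + 6)/(d - 7)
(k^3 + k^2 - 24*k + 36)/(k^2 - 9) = (k^2 + 4*k - 12)/(k + 3)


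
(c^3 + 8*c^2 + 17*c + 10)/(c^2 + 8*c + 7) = (c^2 + 7*c + 10)/(c + 7)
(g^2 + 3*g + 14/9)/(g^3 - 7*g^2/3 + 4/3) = (g + 7/3)/(g^2 - 3*g + 2)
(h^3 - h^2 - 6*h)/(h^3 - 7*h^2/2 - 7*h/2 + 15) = 2*h/(2*h - 5)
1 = 1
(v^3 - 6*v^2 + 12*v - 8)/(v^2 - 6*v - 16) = (-v^3 + 6*v^2 - 12*v + 8)/(-v^2 + 6*v + 16)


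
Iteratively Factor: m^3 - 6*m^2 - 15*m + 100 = (m + 4)*(m^2 - 10*m + 25) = (m - 5)*(m + 4)*(m - 5)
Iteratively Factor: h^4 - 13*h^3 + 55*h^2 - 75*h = (h - 5)*(h^3 - 8*h^2 + 15*h) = (h - 5)^2*(h^2 - 3*h) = h*(h - 5)^2*(h - 3)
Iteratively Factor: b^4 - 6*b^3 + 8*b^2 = (b - 2)*(b^3 - 4*b^2) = (b - 4)*(b - 2)*(b^2) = b*(b - 4)*(b - 2)*(b)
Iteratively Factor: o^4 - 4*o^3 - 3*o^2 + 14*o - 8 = (o + 2)*(o^3 - 6*o^2 + 9*o - 4) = (o - 1)*(o + 2)*(o^2 - 5*o + 4) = (o - 1)^2*(o + 2)*(o - 4)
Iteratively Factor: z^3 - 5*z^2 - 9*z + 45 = (z - 5)*(z^2 - 9) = (z - 5)*(z - 3)*(z + 3)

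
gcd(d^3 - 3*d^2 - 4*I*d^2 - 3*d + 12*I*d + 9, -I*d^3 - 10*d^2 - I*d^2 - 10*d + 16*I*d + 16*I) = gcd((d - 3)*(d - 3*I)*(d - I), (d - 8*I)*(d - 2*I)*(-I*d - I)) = 1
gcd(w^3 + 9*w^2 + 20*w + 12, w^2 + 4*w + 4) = w + 2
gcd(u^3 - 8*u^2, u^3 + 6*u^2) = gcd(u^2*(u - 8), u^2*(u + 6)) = u^2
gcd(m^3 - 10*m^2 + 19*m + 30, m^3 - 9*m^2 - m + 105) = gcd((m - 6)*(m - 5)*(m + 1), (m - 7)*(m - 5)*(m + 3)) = m - 5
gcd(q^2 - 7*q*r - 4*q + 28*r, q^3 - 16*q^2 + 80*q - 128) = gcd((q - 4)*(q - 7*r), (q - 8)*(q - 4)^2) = q - 4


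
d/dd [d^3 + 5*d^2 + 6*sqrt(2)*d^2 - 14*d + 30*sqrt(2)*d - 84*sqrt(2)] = 3*d^2 + 10*d + 12*sqrt(2)*d - 14 + 30*sqrt(2)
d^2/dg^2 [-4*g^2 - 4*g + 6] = -8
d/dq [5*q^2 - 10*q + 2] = 10*q - 10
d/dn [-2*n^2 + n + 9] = 1 - 4*n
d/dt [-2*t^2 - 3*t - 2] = -4*t - 3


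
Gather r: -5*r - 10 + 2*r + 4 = -3*r - 6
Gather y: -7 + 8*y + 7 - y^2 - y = -y^2 + 7*y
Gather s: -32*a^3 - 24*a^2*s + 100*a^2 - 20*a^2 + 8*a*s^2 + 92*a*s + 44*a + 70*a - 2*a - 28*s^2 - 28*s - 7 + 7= -32*a^3 + 80*a^2 + 112*a + s^2*(8*a - 28) + s*(-24*a^2 + 92*a - 28)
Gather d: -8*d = -8*d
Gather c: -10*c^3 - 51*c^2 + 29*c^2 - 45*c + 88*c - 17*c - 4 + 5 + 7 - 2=-10*c^3 - 22*c^2 + 26*c + 6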